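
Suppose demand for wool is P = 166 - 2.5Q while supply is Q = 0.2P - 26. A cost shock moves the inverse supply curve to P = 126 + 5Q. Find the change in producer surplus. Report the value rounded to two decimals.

13.51

Rewriting supply in inverse form: P = 130 + 5Q.
Initial equilibrium: Q_0 = 4.8, P_0 = 154; CS_0 = (1/2)(4.8)(12) = 28.8, PS_0 = (1/2)(4.8)(24) = 57.6.
New equilibrium: 166 - 2.5Q = 126 + 5Q gives Q_1 = 5.3333, P_1 = 152.6667; CS_1 = 35.5556, PS_1 = 71.1111.
Change in producer surplus = 71.1111 - 57.6 = 13.5111.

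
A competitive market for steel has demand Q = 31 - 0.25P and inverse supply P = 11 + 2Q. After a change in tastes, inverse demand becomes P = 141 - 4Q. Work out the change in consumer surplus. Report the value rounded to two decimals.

Rewriting demand in inverse form: P = 124 - 4Q.
Initial equilibrium: Q_0 = 18.8333, P_0 = 48.6667; CS_0 = (1/2)(18.8333)(75.3333) = 709.3889, PS_0 = (1/2)(18.8333)(37.6667) = 354.6944.
New equilibrium: 141 - 4Q = 11 + 2Q gives Q_1 = 21.6667, P_1 = 54.3333; CS_1 = 938.8889, PS_1 = 469.4444.
Change in consumer surplus = 938.8889 - 709.3889 = 229.5.

229.50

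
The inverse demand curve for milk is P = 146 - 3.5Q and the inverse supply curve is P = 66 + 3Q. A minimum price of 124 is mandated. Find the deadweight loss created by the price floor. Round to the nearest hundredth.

117.86

Without the control, 146 - 3.5Q = 66 + 3Q so Q* = 12.3077 and P* = 102.9231.
At P = 124, buyers demand (146 - 124)/3.5 = 6.2857 while sellers would supply more, so the quantity traded is 6.2857 at price 124.
The lost-trades triangle has base Q* - 6.2857 = 6.022 and height equal to the gap between the curves at Q = 6.2857, which is 124 - 84.8571 = 39.1429. DWL = (1/2)(6.022)(39.1429) = 117.8587.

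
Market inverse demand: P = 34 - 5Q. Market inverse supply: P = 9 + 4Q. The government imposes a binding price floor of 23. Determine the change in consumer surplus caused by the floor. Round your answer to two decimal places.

Without the control, 34 - 5Q = 9 + 4Q so Q* = 2.7778 and P* = 20.1111.
At P = 23, buyers demand (34 - 23)/5 = 2.2 while sellers would supply more, so the quantity traded is 2.2 at price 23.
CS goes from (1/2)(2.7778)(13.8889) = 19.2901 to 12.1 (computed as (34 - 23)(2.2) - (1/2)(5)(2.2)^2), a change of -7.1901.

-7.19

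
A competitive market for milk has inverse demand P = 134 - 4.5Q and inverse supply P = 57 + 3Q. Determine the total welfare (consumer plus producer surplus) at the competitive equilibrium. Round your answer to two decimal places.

Equilibrium: 134 - 4.5Q = 57 + 3Q, so Q* = 10.2667 and P* = 87.8.
CS = (1/2)(10.2667)(46.2) = 237.16 and PS = (1/2)(10.2667)(30.8) = 158.1067, so total surplus = 395.2667.

395.27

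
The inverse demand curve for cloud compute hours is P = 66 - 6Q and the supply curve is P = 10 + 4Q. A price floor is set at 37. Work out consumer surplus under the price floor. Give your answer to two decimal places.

70.08

Free-market equilibrium: 66 - 6Q = 10 + 4Q gives Q* = 5.6, P* = 32.4.
At P = 37, buyers demand (66 - 37)/6 = 4.8333 while sellers would supply more, so the quantity traded is 4.8333 at price 37.
CS is the triangle under demand above 37: (1/2)(4.8333)(66 - 37) = 70.0833.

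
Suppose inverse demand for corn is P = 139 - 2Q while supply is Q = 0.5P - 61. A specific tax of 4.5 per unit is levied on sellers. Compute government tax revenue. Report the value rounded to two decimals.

14.06

Rewriting supply in inverse form: P = 122 + 2Q.
Without the tax, 139 - 2Q = 122 + 2Q so Q* = 4.25 and P* = 130.5.
With the tax, sellers need 4.5 more per unit: 139 - 2Q = 122 + 2Q + 4.5, so Q_t = 3.125. Buyers pay P_b = 132.75; sellers receive P_s = P_b - 4.5 = 128.25.
Revenue is the tax times quantity traded: 4.5 x 3.125 = 14.0625.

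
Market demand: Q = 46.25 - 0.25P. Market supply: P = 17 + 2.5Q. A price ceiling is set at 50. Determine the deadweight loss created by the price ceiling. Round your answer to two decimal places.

519.76

Rewriting demand in inverse form: P = 185 - 4Q.
Free-market equilibrium: 185 - 4Q = 17 + 2.5Q gives Q* = 25.8462, P* = 81.6154.
At P = 50, sellers supply (50 - 17)/2.5 = 13.2 while buyers want more, so the quantity traded is 13.2 at price 50.
At Q = 13.2 the demand price is 132.2 and the supply price is 50. Deadweight loss is the triangle between the curves from 13.2 to 25.8462: (1/2)(132.2 - 50)(25.8462 - 13.2) = 519.7569.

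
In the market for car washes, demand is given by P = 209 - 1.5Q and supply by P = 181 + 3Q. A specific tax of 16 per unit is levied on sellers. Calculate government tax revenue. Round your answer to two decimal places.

Without the tax, 209 - 1.5Q = 181 + 3Q so Q* = 6.2222 and P* = 199.6667.
With the tax, sellers need 16 more per unit: 209 - 1.5Q = 181 + 3Q + 16, so Q_t = 2.6667. Buyers pay P_b = 205; sellers receive P_s = P_b - 16 = 189.
Tax revenue = t x Q_t = 16 x 2.6667 = 42.6667.

42.67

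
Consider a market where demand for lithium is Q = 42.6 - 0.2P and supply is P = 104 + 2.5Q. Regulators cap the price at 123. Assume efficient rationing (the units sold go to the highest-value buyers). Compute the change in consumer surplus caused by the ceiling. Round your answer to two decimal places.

11.56

Rewriting demand in inverse form: P = 213 - 5Q.
Free-market equilibrium: 213 - 5Q = 104 + 2.5Q gives Q* = 14.5333, P* = 140.3333.
At P = 123, sellers supply (123 - 104)/2.5 = 7.6 while buyers want more, so the quantity traded is 7.6 at price 123.
CS goes from (1/2)(14.5333)(72.6667) = 528.0444 to 539.6 (computed as (213 - 123)(7.6) - (1/2)(5)(7.6)^2), a change of 11.5556.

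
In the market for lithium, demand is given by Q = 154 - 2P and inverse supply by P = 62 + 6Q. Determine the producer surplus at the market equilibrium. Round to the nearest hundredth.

Rewriting demand in inverse form: P = 77 - 0.5Q.
Set 77 - 0.5Q = 62 + 6Q, which gives 15 = 6.5Q, so Q* = 2.3077 and P* = 77 - 0.5(2.3077) = 75.8462.
Producer surplus is the triangle above supply below P*: (1/2)(2.3077)(75.8462 - 62) = (1/2)(2.3077)(13.8462) = 15.9763.

15.98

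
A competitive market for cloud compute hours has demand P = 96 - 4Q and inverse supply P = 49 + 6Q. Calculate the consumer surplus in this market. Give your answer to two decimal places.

Equilibrium: 96 - 4Q = 49 + 6Q, so Q* = 4.7 and P* = 77.2.
CS is the area between the demand curve and P* from 0 to Q*: (1/2)(4.7)(18.8) = 44.18.

44.18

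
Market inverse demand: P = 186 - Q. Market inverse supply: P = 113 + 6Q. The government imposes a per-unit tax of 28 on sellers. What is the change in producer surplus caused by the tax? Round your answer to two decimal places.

Pre-tax equilibrium: 186 - Q = 113 + 6Q gives Q* = 10.4286, P* = 175.5714.
A tax on sellers shifts supply up by 28: 186 - Q = 113 + 6Q + 28, so Q_t = 6.4286. Buyers pay P_b = 179.5714; sellers receive P_s = P_b - 28 = 151.5714.
Producers lose the trapezoid between P_s and P* out to Q_t plus the triangle from Q_t to Q*: change in PS = 123.9796 - 326.2653 = -202.2857.

-202.29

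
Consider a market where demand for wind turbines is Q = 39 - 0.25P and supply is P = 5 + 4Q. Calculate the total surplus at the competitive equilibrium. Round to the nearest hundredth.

1425.06

Rewriting demand in inverse form: P = 156 - 4Q.
Equilibrium: 156 - 4Q = 5 + 4Q, so Q* = 18.875 and P* = 80.5.
CS = (1/2)(18.875)(75.5) = 712.5312 and PS = (1/2)(18.875)(75.5) = 712.5312, so total surplus = 1425.0625.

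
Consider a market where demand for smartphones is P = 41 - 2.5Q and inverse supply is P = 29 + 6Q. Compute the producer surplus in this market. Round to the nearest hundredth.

5.98

Set 41 - 2.5Q = 29 + 6Q, which gives 12 = 8.5Q, so Q* = 1.4118 and P* = 41 - 2.5(1.4118) = 37.4706.
Producer surplus is the triangle above supply below P*: (1/2)(1.4118)(37.4706 - 29) = (1/2)(1.4118)(8.4706) = 5.9792.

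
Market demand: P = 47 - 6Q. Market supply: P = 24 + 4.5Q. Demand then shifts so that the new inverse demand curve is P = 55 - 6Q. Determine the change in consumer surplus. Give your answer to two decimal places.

Initial equilibrium: Q_0 = 2.1905, P_0 = 33.8571; CS_0 = (1/2)(2.1905)(13.1429) = 14.3946, PS_0 = (1/2)(2.1905)(9.8571) = 10.7959.
New equilibrium: 55 - 6Q = 24 + 4.5Q gives Q_1 = 2.9524, P_1 = 37.2857; CS_1 = 26.1497, PS_1 = 19.6122.
Change in consumer surplus = 26.1497 - 14.3946 = 11.7551.

11.76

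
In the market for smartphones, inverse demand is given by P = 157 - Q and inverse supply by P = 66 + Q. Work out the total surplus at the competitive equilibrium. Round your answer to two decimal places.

2070.25

Setting demand equal to supply, 91 = 2Q, so Q* = 45.5 and P* = 111.5.
Total surplus is the full triangle between the curves from 0 to Q*: (1/2)(45.5)(157 - 66) = 2070.25.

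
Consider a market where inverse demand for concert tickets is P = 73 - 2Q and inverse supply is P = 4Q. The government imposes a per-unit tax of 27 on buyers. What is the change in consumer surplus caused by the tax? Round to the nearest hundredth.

Without the tax, 73 - 2Q = 4Q so Q* = 12.1667 and P* = 48.6667.
With the tax, buyers' net willingness to pay falls by 27: (73 - 27) - 2Q = 4Q, so Q_t = 7.6667. Buyers pay P_b = 57.6667; sellers receive P_s = P_b - 27 = 30.6667.
Consumers lose the trapezoid between P* and P_b out to Q_t plus the triangle from Q_t to Q*: change in CS = 58.7778 - 148.0278 = -89.25.

-89.25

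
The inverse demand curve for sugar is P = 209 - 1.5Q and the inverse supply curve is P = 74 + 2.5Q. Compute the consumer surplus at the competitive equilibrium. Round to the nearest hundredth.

Equilibrium: 209 - 1.5Q = 74 + 2.5Q, so Q* = 33.75 and P* = 158.375.
CS is the area between the demand curve and P* from 0 to Q*: (1/2)(33.75)(50.625) = 854.2969.

854.30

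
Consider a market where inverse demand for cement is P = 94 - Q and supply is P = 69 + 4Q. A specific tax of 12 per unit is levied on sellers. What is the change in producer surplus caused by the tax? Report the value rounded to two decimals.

-36.48

Pre-tax equilibrium: 94 - Q = 69 + 4Q gives Q* = 5, P* = 89.
With the tax, sellers need 12 more per unit: 94 - Q = 69 + 4Q + 12, so Q_t = 2.6. Buyers pay P_b = 91.4; sellers receive P_s = P_b - 12 = 79.4.
Producers lose the trapezoid between P_s and P* out to Q_t plus the triangle from Q_t to Q*: change in PS = 13.52 - 50 = -36.48.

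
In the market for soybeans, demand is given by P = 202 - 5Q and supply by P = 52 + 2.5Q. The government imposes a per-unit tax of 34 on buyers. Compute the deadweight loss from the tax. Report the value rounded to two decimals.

77.07

Without the tax, 202 - 5Q = 52 + 2.5Q so Q* = 20 and P* = 102.
A tax on buyers shifts demand down by 34: (202 - 34) - 5Q = 52 + 2.5Q, so Q_t = 15.4667. Buyers pay P_b = 124.6667; sellers receive P_s = P_b - 34 = 90.6667.
The welfare triangle lost has base Q* - Q_t = 4.5333 and height t = 34, so DWL = (1/2)(4.5333)(34) = 77.0667.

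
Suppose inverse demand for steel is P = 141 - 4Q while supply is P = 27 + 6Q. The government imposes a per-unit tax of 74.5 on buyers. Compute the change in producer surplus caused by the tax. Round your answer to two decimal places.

-343.07

Without the tax, 141 - 4Q = 27 + 6Q so Q* = 11.4 and P* = 95.4.
A tax on buyers shifts demand down by 74.5: (141 - 74.5) - 4Q = 27 + 6Q, so Q_t = 3.95. Buyers pay P_b = 125.2; sellers receive P_s = P_b - 74.5 = 50.7.
Producers lose the trapezoid between P_s and P* out to Q_t plus the triangle from Q_t to Q*: change in PS = 46.8075 - 389.88 = -343.0725.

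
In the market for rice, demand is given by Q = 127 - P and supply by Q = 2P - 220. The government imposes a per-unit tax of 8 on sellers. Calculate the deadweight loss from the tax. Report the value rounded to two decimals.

21.33

Rewriting demand in inverse form: P = 127 - Q.
Rewriting supply in inverse form: P = 110 + 0.5Q.
Without the tax, 127 - Q = 110 + 0.5Q so Q* = 11.3333 and P* = 115.6667.
A tax on sellers shifts supply up by 8: 127 - Q = 110 + 0.5Q + 8, so Q_t = 6. Buyers pay P_b = 121; sellers receive P_s = P_b - 8 = 113.
The welfare triangle lost has base Q* - Q_t = 5.3333 and height t = 8, so DWL = (1/2)(5.3333)(8) = 21.3333.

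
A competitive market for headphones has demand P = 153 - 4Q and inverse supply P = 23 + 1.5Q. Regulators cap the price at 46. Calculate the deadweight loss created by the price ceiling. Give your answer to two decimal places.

Free-market equilibrium: 153 - 4Q = 23 + 1.5Q gives Q* = 23.6364, P* = 58.4545.
At the ceiling price 46, quantity supplied is (46 - 23)/1.5 = 15.3333; supply is the short side, so Q = 15.3333 trades at P = 46.
At Q = 15.3333 the demand price is 91.6667 and the supply price is 46. Deadweight loss is the triangle between the curves from 15.3333 to 23.6364: (1/2)(91.6667 - 46)(23.6364 - 15.3333) = 189.5859.

189.59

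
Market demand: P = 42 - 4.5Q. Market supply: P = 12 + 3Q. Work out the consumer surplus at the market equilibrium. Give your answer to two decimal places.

36.00

Equilibrium: 42 - 4.5Q = 12 + 3Q, so Q* = 4 and P* = 24.
CS is the area between the demand curve and P* from 0 to Q*: (1/2)(4)(18) = 36.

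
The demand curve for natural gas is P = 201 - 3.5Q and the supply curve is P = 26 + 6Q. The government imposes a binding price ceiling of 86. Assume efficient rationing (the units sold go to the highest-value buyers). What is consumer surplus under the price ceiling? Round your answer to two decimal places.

975.00

Free-market equilibrium: 201 - 3.5Q = 26 + 6Q gives Q* = 18.4211, P* = 136.5263.
At P = 86, sellers supply (86 - 26)/6 = 10 while buyers want more, so the quantity traded is 10 at price 86.
The demand price at Q = 10 is 166. CS is the trapezoid between demand and 86 over [0, 10]: (1/2)[(201 - 86) + (166 - 86)](10) = 975.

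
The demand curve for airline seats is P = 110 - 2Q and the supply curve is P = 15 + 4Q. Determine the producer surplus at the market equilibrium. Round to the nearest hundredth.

Equilibrium: 110 - 2Q = 15 + 4Q, so Q* = 15.8333 and P* = 78.3333.
Producer surplus is the triangle above supply below P*: (1/2)(15.8333)(78.3333 - 15) = (1/2)(15.8333)(63.3333) = 501.3889.

501.39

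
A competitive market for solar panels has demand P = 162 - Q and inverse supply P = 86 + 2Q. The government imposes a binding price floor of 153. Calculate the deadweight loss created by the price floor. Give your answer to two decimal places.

Free-market equilibrium: 162 - Q = 86 + 2Q gives Q* = 25.3333, P* = 136.6667.
At the floor price 153, quantity demanded is (162 - 153)/1 = 9; demand is the short side, so Q = 9 trades at P = 153.
At Q = 9 the demand price is 153 and the supply price is 104. Deadweight loss is the triangle between the curves from 9 to 25.3333: (1/2)(153 - 104)(25.3333 - 9) = 400.1667.

400.17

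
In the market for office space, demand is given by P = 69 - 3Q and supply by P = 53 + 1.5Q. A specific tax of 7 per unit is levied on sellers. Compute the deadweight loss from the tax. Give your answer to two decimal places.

Without the tax, 69 - 3Q = 53 + 1.5Q so Q* = 3.5556 and P* = 58.3333.
A tax on sellers shifts supply up by 7: 69 - 3Q = 53 + 1.5Q + 7, so Q_t = 2. Buyers pay P_b = 63; sellers receive P_s = P_b - 7 = 56.
The welfare triangle lost has base Q* - Q_t = 1.5556 and height t = 7, so DWL = (1/2)(1.5556)(7) = 5.4444.

5.44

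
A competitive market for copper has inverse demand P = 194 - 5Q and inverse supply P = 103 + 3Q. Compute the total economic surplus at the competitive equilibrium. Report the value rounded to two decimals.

517.56

Set 194 - 5Q = 103 + 3Q, which gives 91 = 8Q, so Q* = 11.375 and P* = 194 - 5(11.375) = 137.125.
CS = (1/2)(11.375)(56.875) = 323.4766 and PS = (1/2)(11.375)(34.125) = 194.0859, so total surplus = 517.5625.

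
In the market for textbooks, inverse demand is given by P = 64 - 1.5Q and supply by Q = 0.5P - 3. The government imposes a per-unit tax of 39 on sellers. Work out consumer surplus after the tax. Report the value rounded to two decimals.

22.10

Rewriting supply in inverse form: P = 6 + 2Q.
Without the tax, 64 - 1.5Q = 6 + 2Q so Q* = 16.5714 and P* = 39.1429.
A tax on sellers shifts supply up by 39: 64 - 1.5Q = 6 + 2Q + 39, so Q_t = 5.4286. Buyers pay P_b = 55.8571; sellers receive P_s = P_b - 39 = 16.8571.
Consumer surplus is the triangle under demand above P_b: (1/2)(5.4286)(64 - 55.8571) = 22.102.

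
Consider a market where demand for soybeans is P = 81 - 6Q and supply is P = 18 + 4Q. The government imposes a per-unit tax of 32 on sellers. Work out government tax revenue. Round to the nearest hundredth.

Pre-tax equilibrium: 81 - 6Q = 18 + 4Q gives Q* = 6.3, P* = 43.2.
A tax on sellers shifts supply up by 32: 81 - 6Q = 18 + 4Q + 32, so Q_t = 3.1. Buyers pay P_b = 62.4; sellers receive P_s = P_b - 32 = 30.4.
Tax revenue = t x Q_t = 32 x 3.1 = 99.2.

99.20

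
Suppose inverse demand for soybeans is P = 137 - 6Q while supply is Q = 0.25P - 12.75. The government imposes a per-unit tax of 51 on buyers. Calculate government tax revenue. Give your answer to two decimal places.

178.50

Rewriting supply in inverse form: P = 51 + 4Q.
Without the tax, 137 - 6Q = 51 + 4Q so Q* = 8.6 and P* = 85.4.
A tax on buyers shifts demand down by 51: (137 - 51) - 6Q = 51 + 4Q, so Q_t = 3.5. Buyers pay P_b = 116; sellers receive P_s = P_b - 51 = 65.
Revenue is the tax times quantity traded: 51 x 3.5 = 178.5.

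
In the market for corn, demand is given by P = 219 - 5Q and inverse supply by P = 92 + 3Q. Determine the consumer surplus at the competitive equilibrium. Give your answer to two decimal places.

630.04

Set 219 - 5Q = 92 + 3Q, which gives 127 = 8Q, so Q* = 15.875 and P* = 219 - 5(15.875) = 139.625.
The demand choke price is 219, so CS = (1/2)(Q*)(219 - P*) = (1/2)(15.875)(79.375) = 630.0391.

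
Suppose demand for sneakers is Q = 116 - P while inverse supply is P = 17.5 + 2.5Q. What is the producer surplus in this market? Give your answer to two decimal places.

990.03

Rewriting demand in inverse form: P = 116 - Q.
Setting demand equal to supply, 98.5 = 3.5Q, so Q* = 28.1429 and P* = 87.8571.
The supply curve's price intercept is 17.5, so PS = (1/2)(Q*)(P* - 17.5) = (1/2)(28.1429)(70.3571) = 990.0255.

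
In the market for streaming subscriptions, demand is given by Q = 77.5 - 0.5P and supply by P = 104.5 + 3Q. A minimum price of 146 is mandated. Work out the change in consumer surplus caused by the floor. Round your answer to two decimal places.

Rewriting demand in inverse form: P = 155 - 2Q.
Without the control, 155 - 2Q = 104.5 + 3Q so Q* = 10.1 and P* = 134.8.
At P = 146, buyers demand (155 - 146)/2 = 4.5 while sellers would supply more, so the quantity traded is 4.5 at price 146.
CS goes from (1/2)(10.1)(20.2) = 102.01 to 20.25 (computed as (155 - 146)(4.5) - (1/2)(2)(4.5)^2), a change of -81.76.

-81.76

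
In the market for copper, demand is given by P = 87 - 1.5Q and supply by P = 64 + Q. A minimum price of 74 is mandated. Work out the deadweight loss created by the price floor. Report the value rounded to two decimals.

0.36

Without the control, 87 - 1.5Q = 64 + Q so Q* = 9.2 and P* = 73.2.
At the floor price 74, quantity demanded is (87 - 74)/1.5 = 8.6667; demand is the short side, so Q = 8.6667 trades at P = 74.
At Q = 8.6667 the demand price is 74 and the supply price is 72.6667. Deadweight loss is the triangle between the curves from 8.6667 to 9.2: (1/2)(74 - 72.6667)(9.2 - 8.6667) = 0.3556.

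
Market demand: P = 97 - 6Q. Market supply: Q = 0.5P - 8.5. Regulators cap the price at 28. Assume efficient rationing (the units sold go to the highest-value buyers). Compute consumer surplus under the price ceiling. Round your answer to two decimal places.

Rewriting supply in inverse form: P = 17 + 2Q.
Free-market equilibrium: 97 - 6Q = 17 + 2Q gives Q* = 10, P* = 37.
At the ceiling price 28, quantity supplied is (28 - 17)/2 = 5.5; supply is the short side, so Q = 5.5 trades at P = 28.
The demand price at Q = 5.5 is 64. CS is the trapezoid between demand and 28 over [0, 5.5]: (1/2)[(97 - 28) + (64 - 28)](5.5) = 288.75.

288.75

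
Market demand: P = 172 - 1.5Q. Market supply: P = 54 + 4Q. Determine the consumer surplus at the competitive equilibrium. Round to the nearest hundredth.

Equilibrium: 172 - 1.5Q = 54 + 4Q, so Q* = 21.4545 and P* = 139.8182.
Consumer surplus is the triangle under demand above P*: (1/2)(21.4545)(172 - 139.8182) = (1/2)(21.4545)(32.1818) = 345.2231.

345.22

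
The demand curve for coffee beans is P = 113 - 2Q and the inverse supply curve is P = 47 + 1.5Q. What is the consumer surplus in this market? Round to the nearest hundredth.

355.59

Equilibrium: 113 - 2Q = 47 + 1.5Q, so Q* = 18.8571 and P* = 75.2857.
CS is the area between the demand curve and P* from 0 to Q*: (1/2)(18.8571)(37.7143) = 355.5918.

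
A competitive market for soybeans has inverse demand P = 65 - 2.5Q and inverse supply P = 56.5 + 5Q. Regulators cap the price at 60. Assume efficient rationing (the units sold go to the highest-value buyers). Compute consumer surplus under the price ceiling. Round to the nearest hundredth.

Free-market equilibrium: 65 - 2.5Q = 56.5 + 5Q gives Q* = 1.1333, P* = 62.1667.
At the ceiling price 60, quantity supplied is (60 - 56.5)/5 = 0.7; supply is the short side, so Q = 0.7 trades at P = 60.
The demand price at Q = 0.7 is 63.25. CS is the trapezoid between demand and 60 over [0, 0.7]: (1/2)[(65 - 60) + (63.25 - 60)](0.7) = 2.8875.

2.89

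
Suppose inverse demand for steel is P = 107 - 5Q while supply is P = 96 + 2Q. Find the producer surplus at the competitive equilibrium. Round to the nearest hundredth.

Setting demand equal to supply, 11 = 7Q, so Q* = 1.5714 and P* = 99.1429.
The supply curve's price intercept is 96, so PS = (1/2)(Q*)(P* - 96) = (1/2)(1.5714)(3.1429) = 2.4694.

2.47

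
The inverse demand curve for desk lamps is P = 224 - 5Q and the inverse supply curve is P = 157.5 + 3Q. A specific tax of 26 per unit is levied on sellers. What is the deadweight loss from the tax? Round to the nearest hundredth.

Without the tax, 224 - 5Q = 157.5 + 3Q so Q* = 8.3125 and P* = 182.4375.
With the tax, sellers need 26 more per unit: 224 - 5Q = 157.5 + 3Q + 26, so Q_t = 5.0625. Buyers pay P_b = 198.6875; sellers receive P_s = P_b - 26 = 172.6875.
Deadweight loss is the triangle between the curves from Q_t to Q*: (1/2)(8.3125 - 5.0625)(26) = 42.25.

42.25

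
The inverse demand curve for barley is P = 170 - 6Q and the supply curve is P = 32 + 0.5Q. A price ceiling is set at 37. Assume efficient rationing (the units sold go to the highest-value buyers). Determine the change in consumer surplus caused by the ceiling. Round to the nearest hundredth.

-322.24

Free-market equilibrium: 170 - 6Q = 32 + 0.5Q gives Q* = 21.2308, P* = 42.6154.
At the ceiling price 37, quantity supplied is (37 - 32)/0.5 = 10; supply is the short side, so Q = 10 trades at P = 37.
CS goes from (1/2)(21.2308)(127.3846) = 1352.2367 to 1030 (computed as (170 - 37)(10) - (1/2)(6)(10)^2), a change of -322.2367.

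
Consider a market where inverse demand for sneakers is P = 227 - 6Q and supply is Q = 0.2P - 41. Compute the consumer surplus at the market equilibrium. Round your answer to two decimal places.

Rewriting supply in inverse form: P = 205 + 5Q.
Equilibrium: 227 - 6Q = 205 + 5Q, so Q* = 2 and P* = 215.
Consumer surplus is the triangle under demand above P*: (1/2)(2)(227 - 215) = (1/2)(2)(12) = 12.

12.00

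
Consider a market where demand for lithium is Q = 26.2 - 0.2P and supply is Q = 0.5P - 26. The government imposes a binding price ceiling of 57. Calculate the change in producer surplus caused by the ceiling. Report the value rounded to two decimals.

Rewriting demand in inverse form: P = 131 - 5Q.
Rewriting supply in inverse form: P = 52 + 2Q.
Free-market equilibrium: 131 - 5Q = 52 + 2Q gives Q* = 11.2857, P* = 74.5714.
At the ceiling price 57, quantity supplied is (57 - 52)/2 = 2.5; supply is the short side, so Q = 2.5 trades at P = 57.
PS goes from (1/2)(11.2857)(22.5714) = 127.3673 to 6.25 (computed as (57 - 52)(2.5) - (1/2)(2)(2.5)^2), a change of -121.1173.

-121.12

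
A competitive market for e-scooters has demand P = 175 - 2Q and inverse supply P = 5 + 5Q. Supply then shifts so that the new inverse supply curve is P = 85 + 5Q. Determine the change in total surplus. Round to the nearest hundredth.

-1485.71

Initial equilibrium: Q_0 = 24.2857, P_0 = 126.4286; CS_0 = (1/2)(24.2857)(48.5714) = 589.7959, PS_0 = (1/2)(24.2857)(121.4286) = 1474.4898.
New equilibrium: 175 - 2Q = 85 + 5Q gives Q_1 = 12.8571, P_1 = 149.2857; CS_1 = 165.3061, PS_1 = 413.2653.
Change in total surplus = (165.3061 + 413.2653) - (589.7959 + 1474.4898) = -1485.7143.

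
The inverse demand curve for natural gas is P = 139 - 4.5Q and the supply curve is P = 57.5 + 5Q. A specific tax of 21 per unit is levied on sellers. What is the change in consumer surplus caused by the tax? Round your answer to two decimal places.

-74.34

Without the tax, 139 - 4.5Q = 57.5 + 5Q so Q* = 8.5789 and P* = 100.3947.
With the tax, sellers need 21 more per unit: 139 - 4.5Q = 57.5 + 5Q + 21, so Q_t = 6.3684. Buyers pay P_b = 110.3421; sellers receive P_s = P_b - 21 = 89.3421.
CS falls from (1/2)(8.5789)(38.6053) = 165.5963 to (1/2)(6.3684)(28.6579) = 91.2528, a change of -74.3435.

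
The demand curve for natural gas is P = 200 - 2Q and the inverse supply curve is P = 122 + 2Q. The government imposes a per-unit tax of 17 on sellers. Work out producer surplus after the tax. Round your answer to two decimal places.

Pre-tax equilibrium: 200 - 2Q = 122 + 2Q gives Q* = 19.5, P* = 161.
With the tax, sellers need 17 more per unit: 200 - 2Q = 122 + 2Q + 17, so Q_t = 15.25. Buyers pay P_b = 169.5; sellers receive P_s = P_b - 17 = 152.5.
PS = (1/2)(Q_t)(P_s - 122) = (1/2)(15.25)(30.5) = 232.5625.

232.56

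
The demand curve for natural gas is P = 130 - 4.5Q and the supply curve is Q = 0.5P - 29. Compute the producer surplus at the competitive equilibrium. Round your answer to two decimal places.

Rewriting supply in inverse form: P = 58 + 2Q.
Equilibrium: 130 - 4.5Q = 58 + 2Q, so Q* = 11.0769 and P* = 80.1538.
The supply curve's price intercept is 58, so PS = (1/2)(Q*)(P* - 58) = (1/2)(11.0769)(22.1538) = 122.6982.

122.70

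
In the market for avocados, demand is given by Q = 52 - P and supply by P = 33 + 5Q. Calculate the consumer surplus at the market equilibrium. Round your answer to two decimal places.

5.01

Rewriting demand in inverse form: P = 52 - Q.
Equilibrium: 52 - Q = 33 + 5Q, so Q* = 3.1667 and P* = 48.8333.
Consumer surplus is the triangle under demand above P*: (1/2)(3.1667)(52 - 48.8333) = (1/2)(3.1667)(3.1667) = 5.0139.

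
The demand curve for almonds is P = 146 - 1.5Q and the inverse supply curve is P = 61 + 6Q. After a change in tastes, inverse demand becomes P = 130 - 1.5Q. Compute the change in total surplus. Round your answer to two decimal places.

Initial equilibrium: Q_0 = 11.3333, P_0 = 129; CS_0 = (1/2)(11.3333)(17) = 96.3333, PS_0 = (1/2)(11.3333)(68) = 385.3333.
New equilibrium: 130 - 1.5Q = 61 + 6Q gives Q_1 = 9.2, P_1 = 116.2; CS_1 = 63.48, PS_1 = 253.92.
Change in total surplus = (63.48 + 253.92) - (96.3333 + 385.3333) = -164.2667.

-164.27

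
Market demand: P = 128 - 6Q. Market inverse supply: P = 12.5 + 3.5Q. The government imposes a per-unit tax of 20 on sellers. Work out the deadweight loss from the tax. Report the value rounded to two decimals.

Without the tax, 128 - 6Q = 12.5 + 3.5Q so Q* = 12.1579 and P* = 55.0526.
With the tax, sellers need 20 more per unit: 128 - 6Q = 12.5 + 3.5Q + 20, so Q_t = 10.0526. Buyers pay P_b = 67.6842; sellers receive P_s = P_b - 20 = 47.6842.
The welfare triangle lost has base Q* - Q_t = 2.1053 and height t = 20, so DWL = (1/2)(2.1053)(20) = 21.0526.

21.05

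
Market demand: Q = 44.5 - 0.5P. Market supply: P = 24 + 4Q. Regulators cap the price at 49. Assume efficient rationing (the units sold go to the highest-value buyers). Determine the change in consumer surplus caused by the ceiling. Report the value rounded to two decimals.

Rewriting demand in inverse form: P = 89 - 2Q.
Without the control, 89 - 2Q = 24 + 4Q so Q* = 10.8333 and P* = 67.3333.
At the ceiling price 49, quantity supplied is (49 - 24)/4 = 6.25; supply is the short side, so Q = 6.25 trades at P = 49.
CS goes from (1/2)(10.8333)(21.6667) = 117.3611 to 210.9375 (computed as (89 - 49)(6.25) - (1/2)(2)(6.25)^2), a change of 93.5764.

93.58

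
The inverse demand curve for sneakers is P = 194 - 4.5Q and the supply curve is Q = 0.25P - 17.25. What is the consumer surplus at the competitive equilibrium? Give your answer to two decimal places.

486.59

Rewriting supply in inverse form: P = 69 + 4Q.
Setting demand equal to supply, 125 = 8.5Q, so Q* = 14.7059 and P* = 127.8235.
The demand choke price is 194, so CS = (1/2)(Q*)(194 - P*) = (1/2)(14.7059)(66.1765) = 486.5917.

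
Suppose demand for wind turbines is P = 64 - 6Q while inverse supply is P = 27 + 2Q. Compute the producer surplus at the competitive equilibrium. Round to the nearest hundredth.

Setting demand equal to supply, 37 = 8Q, so Q* = 4.625 and P* = 36.25.
The supply curve's price intercept is 27, so PS = (1/2)(Q*)(P* - 27) = (1/2)(4.625)(9.25) = 21.3906.

21.39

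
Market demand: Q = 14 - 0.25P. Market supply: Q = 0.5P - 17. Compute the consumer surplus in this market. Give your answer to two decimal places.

26.89

Rewriting demand in inverse form: P = 56 - 4Q.
Rewriting supply in inverse form: P = 34 + 2Q.
Equilibrium: 56 - 4Q = 34 + 2Q, so Q* = 3.6667 and P* = 41.3333.
CS is the area between the demand curve and P* from 0 to Q*: (1/2)(3.6667)(14.6667) = 26.8889.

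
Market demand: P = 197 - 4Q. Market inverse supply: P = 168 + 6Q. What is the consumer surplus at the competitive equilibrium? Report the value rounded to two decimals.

Equilibrium: 197 - 4Q = 168 + 6Q, so Q* = 2.9 and P* = 185.4.
Consumer surplus is the triangle under demand above P*: (1/2)(2.9)(197 - 185.4) = (1/2)(2.9)(11.6) = 16.82.

16.82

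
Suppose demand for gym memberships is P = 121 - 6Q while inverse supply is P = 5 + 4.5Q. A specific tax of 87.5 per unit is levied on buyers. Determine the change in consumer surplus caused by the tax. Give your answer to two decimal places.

-344.05

Without the tax, 121 - 6Q = 5 + 4.5Q so Q* = 11.0476 and P* = 54.7143.
With the tax, buyers' net willingness to pay falls by 87.5: (121 - 87.5) - 6Q = 5 + 4.5Q, so Q_t = 2.7143. Buyers pay P_b = 104.7143; sellers receive P_s = P_b - 87.5 = 17.2143.
Consumers lose the trapezoid between P* and P_b out to Q_t plus the triangle from Q_t to Q*: change in CS = 22.102 - 366.1497 = -344.0476.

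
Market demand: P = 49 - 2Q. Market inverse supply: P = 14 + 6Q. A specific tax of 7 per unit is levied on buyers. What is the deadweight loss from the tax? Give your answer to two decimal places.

3.06

Pre-tax equilibrium: 49 - 2Q = 14 + 6Q gives Q* = 4.375, P* = 40.25.
With the tax, buyers' net willingness to pay falls by 7: (49 - 7) - 2Q = 14 + 6Q, so Q_t = 3.5. Buyers pay P_b = 42; sellers receive P_s = P_b - 7 = 35.
Deadweight loss is the triangle between the curves from Q_t to Q*: (1/2)(4.375 - 3.5)(7) = 3.0625.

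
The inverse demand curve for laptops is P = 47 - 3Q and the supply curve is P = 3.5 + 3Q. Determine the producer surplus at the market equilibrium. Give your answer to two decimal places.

78.84

Setting demand equal to supply, 43.5 = 6Q, so Q* = 7.25 and P* = 25.25.
The supply curve's price intercept is 3.5, so PS = (1/2)(Q*)(P* - 3.5) = (1/2)(7.25)(21.75) = 78.8438.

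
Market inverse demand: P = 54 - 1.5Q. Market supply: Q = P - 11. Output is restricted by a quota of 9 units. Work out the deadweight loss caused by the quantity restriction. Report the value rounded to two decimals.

Rewriting supply in inverse form: P = 11 + Q.
Unrestricted equilibrium: Q* = (54 - 11)/(1.5 + 1) = 17.2.
At Q = 9 the demand price is 54 - 1.5(9) = 40.5 and the supply price is 11 + (9) = 20.
Deadweight loss is the triangle between the curves from 9 to 17.2: (1/2)(40.5 - 20)(17.2 - 9) = 84.05.

84.05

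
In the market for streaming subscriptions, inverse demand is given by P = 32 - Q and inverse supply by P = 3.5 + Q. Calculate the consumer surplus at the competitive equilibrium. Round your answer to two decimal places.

101.53

Setting demand equal to supply, 28.5 = 2Q, so Q* = 14.25 and P* = 17.75.
Consumer surplus is the triangle under demand above P*: (1/2)(14.25)(32 - 17.75) = (1/2)(14.25)(14.25) = 101.5312.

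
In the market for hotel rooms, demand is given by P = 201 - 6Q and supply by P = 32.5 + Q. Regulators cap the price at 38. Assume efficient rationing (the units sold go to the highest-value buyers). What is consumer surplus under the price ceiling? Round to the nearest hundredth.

Free-market equilibrium: 201 - 6Q = 32.5 + Q gives Q* = 24.0714, P* = 56.5714.
At P = 38, sellers supply (38 - 32.5)/1 = 5.5 while buyers want more, so the quantity traded is 5.5 at price 38.
The demand price at Q = 5.5 is 168. CS is the trapezoid between demand and 38 over [0, 5.5]: (1/2)[(201 - 38) + (168 - 38)](5.5) = 805.75.

805.75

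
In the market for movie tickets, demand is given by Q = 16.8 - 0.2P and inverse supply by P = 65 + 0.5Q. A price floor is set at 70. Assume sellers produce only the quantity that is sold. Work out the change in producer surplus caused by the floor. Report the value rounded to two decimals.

Rewriting demand in inverse form: P = 84 - 5Q.
Without the control, 84 - 5Q = 65 + 0.5Q so Q* = 3.4545 and P* = 66.7273.
At the floor price 70, quantity demanded is (84 - 70)/5 = 2.8; demand is the short side, so Q = 2.8 trades at P = 70.
PS goes from (1/2)(3.4545)(1.7273) = 2.9835 to 12.04 (computed as (70 - 65)(2.8) - (1/2)(0.5)(2.8)^2), a change of 9.0565.

9.06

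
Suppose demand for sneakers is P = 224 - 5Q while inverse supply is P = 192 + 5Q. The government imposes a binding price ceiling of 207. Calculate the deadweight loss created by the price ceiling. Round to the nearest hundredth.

Without the control, 224 - 5Q = 192 + 5Q so Q* = 3.2 and P* = 208.
At P = 207, sellers supply (207 - 192)/5 = 3 while buyers want more, so the quantity traded is 3 at price 207.
At Q = 3 the demand price is 209 and the supply price is 207. Deadweight loss is the triangle between the curves from 3 to 3.2: (1/2)(209 - 207)(3.2 - 3) = 0.2.

0.20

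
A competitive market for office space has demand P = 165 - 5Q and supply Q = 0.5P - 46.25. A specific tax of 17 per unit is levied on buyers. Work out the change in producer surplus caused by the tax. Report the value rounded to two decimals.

Rewriting supply in inverse form: P = 92.5 + 2Q.
Without the tax, 165 - 5Q = 92.5 + 2Q so Q* = 10.3571 and P* = 113.2143.
A tax on buyers shifts demand down by 17: (165 - 17) - 5Q = 92.5 + 2Q, so Q_t = 7.9286. Buyers pay P_b = 125.3571; sellers receive P_s = P_b - 17 = 108.3571.
Producers lose the trapezoid between P_s and P* out to Q_t plus the triangle from Q_t to Q*: change in PS = 62.8622 - 107.2704 = -44.4082.

-44.41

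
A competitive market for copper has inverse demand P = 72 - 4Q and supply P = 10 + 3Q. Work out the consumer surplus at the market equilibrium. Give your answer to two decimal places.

Set 72 - 4Q = 10 + 3Q, which gives 62 = 7Q, so Q* = 8.8571 and P* = 72 - 4(8.8571) = 36.5714.
CS is the area between the demand curve and P* from 0 to Q*: (1/2)(8.8571)(35.4286) = 156.898.

156.90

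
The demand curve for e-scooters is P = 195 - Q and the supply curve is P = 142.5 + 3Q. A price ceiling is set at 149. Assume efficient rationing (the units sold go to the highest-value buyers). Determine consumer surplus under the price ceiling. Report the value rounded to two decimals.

Free-market equilibrium: 195 - Q = 142.5 + 3Q gives Q* = 13.125, P* = 181.875.
At P = 149, sellers supply (149 - 142.5)/3 = 2.1667 while buyers want more, so the quantity traded is 2.1667 at price 149.
The demand price at Q = 2.1667 is 192.8333. CS is the trapezoid between demand and 149 over [0, 2.1667]: (1/2)[(195 - 149) + (192.8333 - 149)](2.1667) = 97.3194.

97.32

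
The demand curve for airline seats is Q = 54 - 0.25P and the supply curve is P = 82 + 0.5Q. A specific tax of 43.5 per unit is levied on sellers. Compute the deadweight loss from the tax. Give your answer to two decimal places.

210.25

Rewriting demand in inverse form: P = 216 - 4Q.
Without the tax, 216 - 4Q = 82 + 0.5Q so Q* = 29.7778 and P* = 96.8889.
A tax on sellers shifts supply up by 43.5: 216 - 4Q = 82 + 0.5Q + 43.5, so Q_t = 20.1111. Buyers pay P_b = 135.5556; sellers receive P_s = P_b - 43.5 = 92.0556.
The welfare triangle lost has base Q* - Q_t = 9.6667 and height t = 43.5, so DWL = (1/2)(9.6667)(43.5) = 210.25.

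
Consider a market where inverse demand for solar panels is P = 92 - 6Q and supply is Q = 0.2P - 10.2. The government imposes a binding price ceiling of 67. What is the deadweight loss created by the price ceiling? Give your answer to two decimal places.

Rewriting supply in inverse form: P = 51 + 5Q.
Without the control, 92 - 6Q = 51 + 5Q so Q* = 3.7273 and P* = 69.6364.
At the ceiling price 67, quantity supplied is (67 - 51)/5 = 3.2; supply is the short side, so Q = 3.2 trades at P = 67.
At Q = 3.2 the demand price is 72.8 and the supply price is 67. Deadweight loss is the triangle between the curves from 3.2 to 3.7273: (1/2)(72.8 - 67)(3.7273 - 3.2) = 1.5291.

1.53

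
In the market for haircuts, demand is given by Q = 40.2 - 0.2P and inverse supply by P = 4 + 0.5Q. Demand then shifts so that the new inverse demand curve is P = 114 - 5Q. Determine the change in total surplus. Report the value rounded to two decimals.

-2428.09

Rewriting demand in inverse form: P = 201 - 5Q.
Initial equilibrium: Q_0 = 35.8182, P_0 = 21.9091; CS_0 = (1/2)(35.8182)(179.0909) = 3207.3554, PS_0 = (1/2)(35.8182)(17.9091) = 320.7355.
New equilibrium: 114 - 5Q = 4 + 0.5Q gives Q_1 = 20, P_1 = 14; CS_1 = 1000, PS_1 = 100.
Change in total surplus = (1000 + 100) - (3207.3554 + 320.7355) = -2428.0909.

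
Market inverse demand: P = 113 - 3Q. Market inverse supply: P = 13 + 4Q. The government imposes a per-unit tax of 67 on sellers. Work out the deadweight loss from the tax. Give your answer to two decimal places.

320.64

Pre-tax equilibrium: 113 - 3Q = 13 + 4Q gives Q* = 14.2857, P* = 70.1429.
With the tax, sellers need 67 more per unit: 113 - 3Q = 13 + 4Q + 67, so Q_t = 4.7143. Buyers pay P_b = 98.8571; sellers receive P_s = P_b - 67 = 31.8571.
Deadweight loss is the triangle between the curves from Q_t to Q*: (1/2)(14.2857 - 4.7143)(67) = 320.6429.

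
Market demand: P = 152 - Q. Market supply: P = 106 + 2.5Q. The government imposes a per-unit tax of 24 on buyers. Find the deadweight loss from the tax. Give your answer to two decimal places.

82.29

Without the tax, 152 - Q = 106 + 2.5Q so Q* = 13.1429 and P* = 138.8571.
With the tax, buyers' net willingness to pay falls by 24: (152 - 24) - Q = 106 + 2.5Q, so Q_t = 6.2857. Buyers pay P_b = 145.7143; sellers receive P_s = P_b - 24 = 121.7143.
The welfare triangle lost has base Q* - Q_t = 6.8571 and height t = 24, so DWL = (1/2)(6.8571)(24) = 82.2857.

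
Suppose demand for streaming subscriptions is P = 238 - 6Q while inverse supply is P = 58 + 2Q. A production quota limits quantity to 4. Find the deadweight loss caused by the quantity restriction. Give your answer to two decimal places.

Unrestricted equilibrium: Q* = (238 - 58)/(6 + 2) = 22.5.
At Q = 4 the demand price is 238 - 6(4) = 214 and the supply price is 58 + 2(4) = 66.
DWL = (1/2)(gap between curves at 4) x (Q* - 4) = (1/2)(148)(18.5) = 1369.

1369.00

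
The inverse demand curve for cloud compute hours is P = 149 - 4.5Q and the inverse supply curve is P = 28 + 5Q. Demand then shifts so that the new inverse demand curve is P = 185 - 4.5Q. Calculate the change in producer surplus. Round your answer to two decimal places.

277.23

Initial equilibrium: Q_0 = 12.7368, P_0 = 91.6842; CS_0 = (1/2)(12.7368)(57.3158) = 365.0111, PS_0 = (1/2)(12.7368)(63.6842) = 405.5679.
New equilibrium: 185 - 4.5Q = 28 + 5Q gives Q_1 = 16.5263, P_1 = 110.6316; CS_1 = 614.518, PS_1 = 682.7978.
Change in producer surplus = 682.7978 - 405.5679 = 277.2299.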